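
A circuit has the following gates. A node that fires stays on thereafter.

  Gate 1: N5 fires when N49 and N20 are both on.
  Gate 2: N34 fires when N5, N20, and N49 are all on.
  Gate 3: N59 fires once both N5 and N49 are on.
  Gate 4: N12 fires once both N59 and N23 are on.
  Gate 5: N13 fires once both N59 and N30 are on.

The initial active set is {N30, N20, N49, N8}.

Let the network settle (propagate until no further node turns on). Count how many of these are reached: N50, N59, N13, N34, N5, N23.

4

N49 and N20 are on, so N5 fires (Gate 1).
N5, N20, and N49 are on, so N34 fires (Gate 2).
N5 and N49 are on, so N59 fires (Gate 3).
Gate 5: N59 and N30 on → N13 on.
No rule produces N50, and it is not given.
N59: reached.
N13: reached.
N34: reached.
N5: reached.
No rule produces N23, and it is not given.
Reached: N59, N13, N34, and N5 — 4 of the 6.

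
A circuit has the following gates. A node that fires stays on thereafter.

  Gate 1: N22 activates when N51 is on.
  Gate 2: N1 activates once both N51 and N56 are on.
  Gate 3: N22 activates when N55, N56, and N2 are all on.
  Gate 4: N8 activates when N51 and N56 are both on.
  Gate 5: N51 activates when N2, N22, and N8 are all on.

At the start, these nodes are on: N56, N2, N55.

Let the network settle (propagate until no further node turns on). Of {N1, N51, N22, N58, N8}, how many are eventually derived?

1

Gate 3: N55, N56, and N2 on → N22 on.
N1 would need N51 and N56 (Gate 2), but N51 never turns on.
N51 would need N2, N22, and N8 (Gate 5), but N8 never turns on.
N22: reached.
No rule produces N58, and it is not given.
N8 would need N51 and N56 (Gate 4), but N51 never turns on.
Reached: N22 — 1 of the 5.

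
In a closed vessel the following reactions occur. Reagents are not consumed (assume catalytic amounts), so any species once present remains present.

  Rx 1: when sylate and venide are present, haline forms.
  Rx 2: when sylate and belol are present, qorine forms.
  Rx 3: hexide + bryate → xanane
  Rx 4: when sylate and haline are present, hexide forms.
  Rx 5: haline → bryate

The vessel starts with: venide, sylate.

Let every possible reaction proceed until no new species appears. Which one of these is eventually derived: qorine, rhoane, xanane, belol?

xanane

sylate and venide present → haline forms (Rx 1).
haline present → bryate forms (Rx 5).
sylate and haline present → hexide forms (Rx 4).
hexide and bryate present → xanane forms (Rx 3).
qorine would need sylate and belol (Rx 2), but belol never forms. No rule produces rhoane, and it is not given. No rule produces belol, and it is not given.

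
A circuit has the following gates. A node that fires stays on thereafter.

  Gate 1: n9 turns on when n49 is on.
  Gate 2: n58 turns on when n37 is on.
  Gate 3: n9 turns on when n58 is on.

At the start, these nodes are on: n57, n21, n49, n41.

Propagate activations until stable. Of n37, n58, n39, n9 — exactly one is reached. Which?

n9

n49 is on, so n9 turns on (Gate 1).
n58 would need n37 (Gate 2), but n37 never turns on. No rule produces n39, and it is not given. No rule produces n37, and it is not given.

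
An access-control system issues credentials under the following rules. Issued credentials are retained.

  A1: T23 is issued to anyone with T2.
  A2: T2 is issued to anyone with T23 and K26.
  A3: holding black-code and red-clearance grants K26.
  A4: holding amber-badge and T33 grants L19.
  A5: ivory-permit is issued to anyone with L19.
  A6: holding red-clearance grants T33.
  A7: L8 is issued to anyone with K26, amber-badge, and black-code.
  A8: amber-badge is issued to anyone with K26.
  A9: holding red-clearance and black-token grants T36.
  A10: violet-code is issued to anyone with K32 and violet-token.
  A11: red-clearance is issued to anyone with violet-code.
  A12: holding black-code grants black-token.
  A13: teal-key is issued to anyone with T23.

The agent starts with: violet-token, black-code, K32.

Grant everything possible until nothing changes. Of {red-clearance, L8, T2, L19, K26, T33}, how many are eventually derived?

5

Holding K32 and violet-token grants violet-code (A10).
Holding violet-code grants red-clearance (A11).
Holding red-clearance grants T33 (A6).
Holding black-code and red-clearance grants K26 (A3).
Holding K26 grants amber-badge (A8).
Holding amber-badge and T33 grants L19 (A4).
Holding K26, amber-badge, and black-code grants L8 (A7).
red-clearance: reached.
L8: reached.
T2 would need T23 and K26 (A2), but T23 is never granted.
L19: reached.
K26: reached.
T33: reached.
Reached: red-clearance, L8, L19, K26, and T33 — 5 of the 6.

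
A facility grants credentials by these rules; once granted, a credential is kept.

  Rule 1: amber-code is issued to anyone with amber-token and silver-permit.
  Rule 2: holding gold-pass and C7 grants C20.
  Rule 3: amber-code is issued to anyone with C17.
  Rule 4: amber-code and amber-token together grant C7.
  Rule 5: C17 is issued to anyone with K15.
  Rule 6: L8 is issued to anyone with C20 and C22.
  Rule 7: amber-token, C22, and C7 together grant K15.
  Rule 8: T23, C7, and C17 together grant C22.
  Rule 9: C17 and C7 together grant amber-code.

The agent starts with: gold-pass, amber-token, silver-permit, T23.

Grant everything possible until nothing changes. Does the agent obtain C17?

C17 would need K15 (Rule 5), but K15 is never granted.

No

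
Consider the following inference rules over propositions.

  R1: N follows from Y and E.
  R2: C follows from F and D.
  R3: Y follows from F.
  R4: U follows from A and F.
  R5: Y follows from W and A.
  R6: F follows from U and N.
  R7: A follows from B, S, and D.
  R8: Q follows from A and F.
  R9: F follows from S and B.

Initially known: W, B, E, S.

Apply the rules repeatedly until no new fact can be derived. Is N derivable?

S and B hold, so F follows (R9).
From F, R3 gives Y.
Y and E hold, so N follows (R1).

Yes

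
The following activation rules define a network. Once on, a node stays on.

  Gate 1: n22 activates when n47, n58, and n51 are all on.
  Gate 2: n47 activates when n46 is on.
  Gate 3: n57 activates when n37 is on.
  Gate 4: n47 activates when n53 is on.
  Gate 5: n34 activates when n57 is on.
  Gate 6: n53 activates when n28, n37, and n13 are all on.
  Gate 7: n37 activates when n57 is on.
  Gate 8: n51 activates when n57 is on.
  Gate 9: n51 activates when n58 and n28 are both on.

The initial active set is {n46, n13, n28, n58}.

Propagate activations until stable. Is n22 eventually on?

Yes

Gate 9: n58 and n28 on → n51 on.
Gate 2: n46 on → n47 on.
n47, n58, and n51 are on, so n22 activates (Gate 1).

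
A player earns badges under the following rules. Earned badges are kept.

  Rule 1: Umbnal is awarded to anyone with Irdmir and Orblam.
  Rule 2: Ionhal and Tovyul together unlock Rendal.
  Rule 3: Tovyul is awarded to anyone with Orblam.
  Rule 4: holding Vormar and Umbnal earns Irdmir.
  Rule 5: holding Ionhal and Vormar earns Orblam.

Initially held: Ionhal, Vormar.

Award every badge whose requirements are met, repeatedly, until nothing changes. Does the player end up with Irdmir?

Irdmir would need Vormar and Umbnal (Rule 4), but Umbnal is never earned.

No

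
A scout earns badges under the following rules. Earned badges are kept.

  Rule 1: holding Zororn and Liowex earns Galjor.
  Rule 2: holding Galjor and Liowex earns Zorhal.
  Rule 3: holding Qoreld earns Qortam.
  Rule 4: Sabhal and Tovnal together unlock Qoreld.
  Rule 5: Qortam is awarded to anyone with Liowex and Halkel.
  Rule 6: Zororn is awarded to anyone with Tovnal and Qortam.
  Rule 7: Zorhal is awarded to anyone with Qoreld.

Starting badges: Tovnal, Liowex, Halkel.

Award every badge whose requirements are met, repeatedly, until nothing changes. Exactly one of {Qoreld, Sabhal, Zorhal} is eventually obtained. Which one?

Zorhal

With Liowex and Halkel, Qortam is earned (Rule 5).
With Tovnal and Qortam, Zororn is earned (Rule 6).
With Zororn and Liowex, Galjor is earned (Rule 1).
With Galjor and Liowex, Zorhal is earned (Rule 2).
No rule produces Sabhal, and it is not given. Qoreld would need Sabhal and Tovnal (Rule 4), but Sabhal is never earned.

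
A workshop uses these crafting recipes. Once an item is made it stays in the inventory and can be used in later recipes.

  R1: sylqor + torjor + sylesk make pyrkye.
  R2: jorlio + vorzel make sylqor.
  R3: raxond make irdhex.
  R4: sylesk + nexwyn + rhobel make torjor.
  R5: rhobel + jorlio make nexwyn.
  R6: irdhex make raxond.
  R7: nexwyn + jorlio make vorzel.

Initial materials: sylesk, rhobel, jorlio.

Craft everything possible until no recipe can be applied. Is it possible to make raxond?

raxond would need irdhex (R6), but irdhex is never obtained.

No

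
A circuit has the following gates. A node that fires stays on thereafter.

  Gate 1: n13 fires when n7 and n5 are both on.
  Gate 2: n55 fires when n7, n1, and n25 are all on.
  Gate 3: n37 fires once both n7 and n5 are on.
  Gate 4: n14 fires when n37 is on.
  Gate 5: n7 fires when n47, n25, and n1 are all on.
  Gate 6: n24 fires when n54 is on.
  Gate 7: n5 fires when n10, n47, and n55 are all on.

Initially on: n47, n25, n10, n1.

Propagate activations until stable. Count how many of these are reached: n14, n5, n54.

Gate 5: n47, n25, and n1 on → n7 on.
n7, n1, and n25 are on, so n55 fires (Gate 2).
Gate 7: n10, n47, and n55 on → n5 on.
Gate 3: n7 and n5 on → n37 on.
n37 is on, so n14 fires (Gate 4).
n14: reached.
n5: reached.
No rule produces n54, and it is not given.
Reached: n14 and n5 — 2 of the 3.

2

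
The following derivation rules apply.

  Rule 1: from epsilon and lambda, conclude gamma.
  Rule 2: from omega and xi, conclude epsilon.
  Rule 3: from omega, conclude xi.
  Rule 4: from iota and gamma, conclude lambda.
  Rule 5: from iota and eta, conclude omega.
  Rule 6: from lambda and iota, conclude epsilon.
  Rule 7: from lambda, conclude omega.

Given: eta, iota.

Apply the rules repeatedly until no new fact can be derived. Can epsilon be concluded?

From iota and eta, Rule 5 gives omega.
omega holds, so xi follows (Rule 3).
omega and xi hold, so epsilon follows (Rule 2).

Yes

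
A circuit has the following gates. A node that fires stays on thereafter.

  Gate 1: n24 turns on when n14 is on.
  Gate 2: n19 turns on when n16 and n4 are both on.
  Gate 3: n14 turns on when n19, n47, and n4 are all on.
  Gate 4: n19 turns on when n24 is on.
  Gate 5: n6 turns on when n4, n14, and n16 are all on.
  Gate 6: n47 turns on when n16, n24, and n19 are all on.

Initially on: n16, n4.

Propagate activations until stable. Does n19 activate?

Gate 2: n16 and n4 on → n19 on.

Yes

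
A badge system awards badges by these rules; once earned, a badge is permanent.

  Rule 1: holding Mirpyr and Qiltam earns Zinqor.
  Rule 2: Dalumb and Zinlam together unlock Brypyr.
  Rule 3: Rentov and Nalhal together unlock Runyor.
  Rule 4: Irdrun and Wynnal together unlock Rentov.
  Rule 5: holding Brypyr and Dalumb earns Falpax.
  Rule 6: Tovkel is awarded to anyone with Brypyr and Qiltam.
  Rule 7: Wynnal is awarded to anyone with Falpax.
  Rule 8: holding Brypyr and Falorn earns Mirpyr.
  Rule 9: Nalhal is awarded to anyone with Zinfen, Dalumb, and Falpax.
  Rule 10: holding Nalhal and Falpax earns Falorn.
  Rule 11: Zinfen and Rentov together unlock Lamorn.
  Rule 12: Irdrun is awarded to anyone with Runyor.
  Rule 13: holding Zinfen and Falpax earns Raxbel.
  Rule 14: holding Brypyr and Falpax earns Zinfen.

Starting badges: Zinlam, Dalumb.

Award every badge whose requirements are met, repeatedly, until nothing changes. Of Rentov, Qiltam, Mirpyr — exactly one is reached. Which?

With Dalumb and Zinlam, Brypyr is earned (Rule 2).
With Brypyr and Dalumb, Falpax is earned (Rule 5).
With Brypyr and Falpax, Zinfen is earned (Rule 14).
With Zinfen, Dalumb, and Falpax, Nalhal is earned (Rule 9).
With Nalhal and Falpax, Falorn is earned (Rule 10).
With Brypyr and Falorn, Mirpyr is earned (Rule 8).
Rentov would need Irdrun and Wynnal (Rule 4), but Irdrun is never earned. No rule produces Qiltam, and it is not given.

Mirpyr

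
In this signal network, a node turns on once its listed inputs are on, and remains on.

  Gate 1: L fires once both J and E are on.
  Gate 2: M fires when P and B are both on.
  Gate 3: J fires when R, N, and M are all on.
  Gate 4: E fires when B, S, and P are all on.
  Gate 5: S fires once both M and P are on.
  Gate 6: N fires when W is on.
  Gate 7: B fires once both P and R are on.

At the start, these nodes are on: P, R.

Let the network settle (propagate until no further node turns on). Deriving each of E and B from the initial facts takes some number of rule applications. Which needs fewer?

B: P and R are on, so B fires (Gate 7). [1 rule application]
E: Gate 7: P and R on → B on. P and B are on, so M fires (Gate 2). M and P are on, so S fires (Gate 5). Gate 4: B, S, and P on → E on. [4 rule applications]
B needs fewer.

B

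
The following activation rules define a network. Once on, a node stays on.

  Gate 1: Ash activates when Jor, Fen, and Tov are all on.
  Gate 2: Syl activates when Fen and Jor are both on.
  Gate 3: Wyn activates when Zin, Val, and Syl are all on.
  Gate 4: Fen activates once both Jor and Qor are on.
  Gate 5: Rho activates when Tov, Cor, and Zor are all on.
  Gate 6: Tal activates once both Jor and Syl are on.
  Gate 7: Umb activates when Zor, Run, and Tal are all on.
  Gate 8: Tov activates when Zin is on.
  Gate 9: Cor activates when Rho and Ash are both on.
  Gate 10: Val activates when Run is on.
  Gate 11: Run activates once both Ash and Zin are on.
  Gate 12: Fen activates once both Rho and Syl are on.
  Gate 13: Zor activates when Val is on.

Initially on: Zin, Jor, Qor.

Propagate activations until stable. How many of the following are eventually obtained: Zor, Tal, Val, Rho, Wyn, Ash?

Jor and Qor are on, so Fen activates (Gate 4).
Gate 8: Zin on → Tov on.
Fen and Jor are on, so Syl activates (Gate 2).
Jor, Fen, and Tov are on, so Ash activates (Gate 1).
Gate 11: Ash and Zin on → Run on.
Jor and Syl are on, so Tal activates (Gate 6).
Run is on, so Val activates (Gate 10).
Zin, Val, and Syl are on, so Wyn activates (Gate 3).
Val is on, so Zor activates (Gate 13).
Zor: reached.
Tal: reached.
Val: reached.
Rho would need Tov, Cor, and Zor (Gate 5), but Cor never turns on.
Wyn: reached.
Ash: reached.
Reached: Zor, Tal, Val, Wyn, and Ash — 5 of the 6.

5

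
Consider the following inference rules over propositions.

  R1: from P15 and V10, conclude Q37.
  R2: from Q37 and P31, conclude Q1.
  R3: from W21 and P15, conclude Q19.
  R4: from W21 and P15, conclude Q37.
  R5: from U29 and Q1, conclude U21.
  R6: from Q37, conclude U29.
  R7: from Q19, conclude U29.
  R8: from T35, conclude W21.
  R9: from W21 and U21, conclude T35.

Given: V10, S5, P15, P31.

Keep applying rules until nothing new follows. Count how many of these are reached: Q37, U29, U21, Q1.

From P15 and V10, R1 gives Q37.
Q37 holds, so U29 follows (R6).
Q37 and P31 hold, so Q1 follows (R2).
U29 and Q1 hold, so U21 follows (R5).
Q37: reached.
U29: reached.
U21: reached.
Q1: reached.
All 4 are reached.

4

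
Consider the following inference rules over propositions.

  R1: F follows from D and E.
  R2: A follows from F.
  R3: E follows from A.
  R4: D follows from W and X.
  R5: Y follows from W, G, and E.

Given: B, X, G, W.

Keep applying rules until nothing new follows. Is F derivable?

No

F would need D and E (R1), but E is never established.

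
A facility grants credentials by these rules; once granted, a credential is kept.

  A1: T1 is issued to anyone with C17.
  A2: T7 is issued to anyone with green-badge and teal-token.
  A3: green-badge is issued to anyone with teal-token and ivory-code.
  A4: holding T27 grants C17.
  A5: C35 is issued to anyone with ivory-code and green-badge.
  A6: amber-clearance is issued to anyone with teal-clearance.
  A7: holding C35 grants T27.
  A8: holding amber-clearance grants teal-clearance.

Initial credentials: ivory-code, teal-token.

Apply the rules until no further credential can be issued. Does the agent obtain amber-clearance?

amber-clearance would need teal-clearance (A6), but teal-clearance is never granted.

No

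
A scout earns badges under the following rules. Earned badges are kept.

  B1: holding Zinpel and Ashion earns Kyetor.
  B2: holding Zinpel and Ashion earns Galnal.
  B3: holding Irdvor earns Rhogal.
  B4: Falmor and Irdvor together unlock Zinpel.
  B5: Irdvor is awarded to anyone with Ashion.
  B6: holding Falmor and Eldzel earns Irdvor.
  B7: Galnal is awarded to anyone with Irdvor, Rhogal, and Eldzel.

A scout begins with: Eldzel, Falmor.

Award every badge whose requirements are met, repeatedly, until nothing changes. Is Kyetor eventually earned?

No

Kyetor would need Zinpel and Ashion (B1), but Ashion is never earned.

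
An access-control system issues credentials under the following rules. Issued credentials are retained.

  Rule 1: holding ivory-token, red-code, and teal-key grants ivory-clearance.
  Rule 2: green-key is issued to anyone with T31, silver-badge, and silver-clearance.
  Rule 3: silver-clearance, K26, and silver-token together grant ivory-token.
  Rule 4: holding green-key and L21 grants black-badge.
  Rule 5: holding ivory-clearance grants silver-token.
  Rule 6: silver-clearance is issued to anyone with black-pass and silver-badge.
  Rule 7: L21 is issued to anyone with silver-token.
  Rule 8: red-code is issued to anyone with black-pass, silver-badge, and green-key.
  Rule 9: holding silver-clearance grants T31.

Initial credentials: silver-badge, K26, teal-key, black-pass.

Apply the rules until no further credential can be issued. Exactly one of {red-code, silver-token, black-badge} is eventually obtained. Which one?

red-code

Holding black-pass and silver-badge grants silver-clearance (Rule 6).
Holding silver-clearance grants T31 (Rule 9).
Holding T31, silver-badge, and silver-clearance grants green-key (Rule 2).
Holding black-pass, silver-badge, and green-key grants red-code (Rule 8).
silver-token would need ivory-clearance (Rule 5), but ivory-clearance is never granted. black-badge would need green-key and L21 (Rule 4), but L21 is never granted.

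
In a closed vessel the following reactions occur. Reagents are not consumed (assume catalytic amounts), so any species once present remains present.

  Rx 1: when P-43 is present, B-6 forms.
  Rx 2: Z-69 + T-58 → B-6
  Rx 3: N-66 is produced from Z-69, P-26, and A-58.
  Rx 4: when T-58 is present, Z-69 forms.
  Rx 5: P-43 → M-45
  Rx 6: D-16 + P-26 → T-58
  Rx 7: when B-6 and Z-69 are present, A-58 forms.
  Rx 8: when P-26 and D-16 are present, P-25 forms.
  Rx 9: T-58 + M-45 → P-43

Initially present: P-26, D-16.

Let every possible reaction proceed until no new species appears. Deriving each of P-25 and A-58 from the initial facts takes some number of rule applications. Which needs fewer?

P-25: P-26 and D-16 present → P-25 forms (Rx 8). [1 rule application]
A-58: D-16 and P-26 present → T-58 forms (Rx 6). T-58 present → Z-69 forms (Rx 4). Z-69 and T-58 present → B-6 forms (Rx 2). B-6 and Z-69 present → A-58 forms (Rx 7). [4 rule applications]
P-25 needs fewer.

P-25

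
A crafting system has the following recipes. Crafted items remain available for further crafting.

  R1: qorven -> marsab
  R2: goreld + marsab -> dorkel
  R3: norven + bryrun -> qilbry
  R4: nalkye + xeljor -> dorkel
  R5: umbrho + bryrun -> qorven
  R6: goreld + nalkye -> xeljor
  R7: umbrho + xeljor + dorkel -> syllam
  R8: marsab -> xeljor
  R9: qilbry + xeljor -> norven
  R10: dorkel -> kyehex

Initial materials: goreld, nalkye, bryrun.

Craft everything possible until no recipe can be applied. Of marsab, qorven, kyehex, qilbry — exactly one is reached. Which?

kyehex

Using R6, goreld and nalkye make xeljor.
nalkye + xeljor -> dorkel (R4).
dorkel -> kyehex (R10).
qorven would need umbrho and bryrun (R5), but umbrho is never obtained. qilbry would need norven and bryrun (R3), but norven is never obtained. marsab would need qorven (R1), but qorven is never obtained.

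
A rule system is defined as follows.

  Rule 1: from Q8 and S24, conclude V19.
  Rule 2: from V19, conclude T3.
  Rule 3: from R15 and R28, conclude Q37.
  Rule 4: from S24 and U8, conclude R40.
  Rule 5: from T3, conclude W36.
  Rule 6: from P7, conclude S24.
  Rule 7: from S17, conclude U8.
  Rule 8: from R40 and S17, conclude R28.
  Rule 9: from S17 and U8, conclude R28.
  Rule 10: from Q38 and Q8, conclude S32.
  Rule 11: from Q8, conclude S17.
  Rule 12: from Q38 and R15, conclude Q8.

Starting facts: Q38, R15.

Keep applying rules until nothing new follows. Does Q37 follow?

Q38 and R15 hold, so Q8 follows (Rule 12).
From Q8, Rule 11 gives S17.
S17 holds, so U8 follows (Rule 7).
From S17 and U8, Rule 9 gives R28.
From R15 and R28, Rule 3 gives Q37.

Yes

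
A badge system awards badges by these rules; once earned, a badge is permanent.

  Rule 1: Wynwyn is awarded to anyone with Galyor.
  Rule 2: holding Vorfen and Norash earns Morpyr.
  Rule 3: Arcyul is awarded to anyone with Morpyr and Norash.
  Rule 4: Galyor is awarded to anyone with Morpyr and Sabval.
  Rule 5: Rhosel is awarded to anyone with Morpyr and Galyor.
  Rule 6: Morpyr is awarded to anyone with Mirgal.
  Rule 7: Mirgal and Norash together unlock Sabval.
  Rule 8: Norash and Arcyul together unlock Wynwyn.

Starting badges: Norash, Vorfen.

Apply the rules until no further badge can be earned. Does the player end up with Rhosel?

Rhosel would need Morpyr and Galyor (Rule 5), but Galyor is never earned.

No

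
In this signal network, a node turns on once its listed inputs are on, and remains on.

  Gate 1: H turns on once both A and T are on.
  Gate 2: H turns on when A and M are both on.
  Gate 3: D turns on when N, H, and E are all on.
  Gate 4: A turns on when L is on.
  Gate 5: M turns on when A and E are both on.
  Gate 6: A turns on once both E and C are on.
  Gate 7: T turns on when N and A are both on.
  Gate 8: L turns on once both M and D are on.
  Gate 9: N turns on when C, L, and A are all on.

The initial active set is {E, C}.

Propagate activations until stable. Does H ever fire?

Gate 6: E and C on → A on.
A and E are on, so M turns on (Gate 5).
Gate 2: A and M on → H on.

Yes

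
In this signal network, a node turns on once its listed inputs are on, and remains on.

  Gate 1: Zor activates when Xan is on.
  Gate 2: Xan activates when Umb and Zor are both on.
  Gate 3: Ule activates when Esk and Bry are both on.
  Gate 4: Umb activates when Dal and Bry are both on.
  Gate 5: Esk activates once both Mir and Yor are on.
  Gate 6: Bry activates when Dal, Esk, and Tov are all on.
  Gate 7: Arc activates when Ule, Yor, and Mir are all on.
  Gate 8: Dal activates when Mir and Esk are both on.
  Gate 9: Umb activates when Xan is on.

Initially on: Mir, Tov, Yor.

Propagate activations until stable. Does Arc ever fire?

Gate 5: Mir and Yor on → Esk on.
Gate 8: Mir and Esk on → Dal on.
Dal, Esk, and Tov are on, so Bry activates (Gate 6).
Esk and Bry are on, so Ule activates (Gate 3).
Gate 7: Ule, Yor, and Mir on → Arc on.

Yes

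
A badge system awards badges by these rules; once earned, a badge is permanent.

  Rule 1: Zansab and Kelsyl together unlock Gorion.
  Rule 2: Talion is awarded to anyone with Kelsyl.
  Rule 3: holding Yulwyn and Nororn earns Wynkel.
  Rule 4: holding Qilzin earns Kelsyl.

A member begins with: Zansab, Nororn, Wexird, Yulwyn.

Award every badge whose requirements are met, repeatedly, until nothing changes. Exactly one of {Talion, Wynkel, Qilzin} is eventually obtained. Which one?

With Yulwyn and Nororn, Wynkel is earned (Rule 3).
No rule produces Qilzin, and it is not given. Talion would need Kelsyl (Rule 2), but Kelsyl is never earned.

Wynkel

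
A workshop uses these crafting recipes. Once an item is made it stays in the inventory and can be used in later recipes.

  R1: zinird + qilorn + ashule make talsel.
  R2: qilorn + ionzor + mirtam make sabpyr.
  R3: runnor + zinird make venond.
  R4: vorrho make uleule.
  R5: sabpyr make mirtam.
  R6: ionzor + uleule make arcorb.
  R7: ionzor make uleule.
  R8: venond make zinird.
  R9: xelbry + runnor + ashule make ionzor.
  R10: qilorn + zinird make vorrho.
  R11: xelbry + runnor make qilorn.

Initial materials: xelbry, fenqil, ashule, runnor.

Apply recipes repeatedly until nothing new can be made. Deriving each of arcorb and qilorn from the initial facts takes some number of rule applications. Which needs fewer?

qilorn

qilorn: Using R11, xelbry and runnor make qilorn. [1 rule application]
arcorb: xelbry + runnor + ashule → ionzor (R9). ionzor → uleule (R7). ionzor + uleule → arcorb (R6). [3 rule applications]
qilorn needs fewer.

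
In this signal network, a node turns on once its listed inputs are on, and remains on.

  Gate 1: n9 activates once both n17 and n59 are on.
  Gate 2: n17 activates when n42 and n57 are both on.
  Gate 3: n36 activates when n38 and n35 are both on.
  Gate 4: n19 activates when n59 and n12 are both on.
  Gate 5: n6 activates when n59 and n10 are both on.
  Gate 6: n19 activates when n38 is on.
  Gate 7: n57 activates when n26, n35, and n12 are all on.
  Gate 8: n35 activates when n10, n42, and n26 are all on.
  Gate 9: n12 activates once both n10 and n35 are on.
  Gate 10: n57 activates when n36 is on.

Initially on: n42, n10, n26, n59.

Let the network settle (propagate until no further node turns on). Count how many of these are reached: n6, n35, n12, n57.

4

Gate 5: n59 and n10 on → n6 on.
n10, n42, and n26 are on, so n35 activates (Gate 8).
Gate 9: n10 and n35 on → n12 on.
Gate 7: n26, n35, and n12 on → n57 on.
n6: reached.
n35: reached.
n12: reached.
n57: reached.
All 4 are reached.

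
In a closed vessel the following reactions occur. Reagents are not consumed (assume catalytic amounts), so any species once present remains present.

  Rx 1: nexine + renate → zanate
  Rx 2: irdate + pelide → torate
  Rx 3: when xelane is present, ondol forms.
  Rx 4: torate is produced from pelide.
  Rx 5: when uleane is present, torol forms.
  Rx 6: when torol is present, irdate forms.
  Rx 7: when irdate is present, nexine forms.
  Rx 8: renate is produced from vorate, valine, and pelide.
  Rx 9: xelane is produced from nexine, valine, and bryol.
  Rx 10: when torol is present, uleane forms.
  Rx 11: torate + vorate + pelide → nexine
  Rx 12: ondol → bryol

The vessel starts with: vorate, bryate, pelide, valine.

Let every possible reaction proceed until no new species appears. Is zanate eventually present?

vorate, valine, and pelide present → renate forms (Rx 8).
pelide present → torate forms (Rx 4).
torate, vorate, and pelide present → nexine forms (Rx 11).
nexine and renate present → zanate forms (Rx 1).

Yes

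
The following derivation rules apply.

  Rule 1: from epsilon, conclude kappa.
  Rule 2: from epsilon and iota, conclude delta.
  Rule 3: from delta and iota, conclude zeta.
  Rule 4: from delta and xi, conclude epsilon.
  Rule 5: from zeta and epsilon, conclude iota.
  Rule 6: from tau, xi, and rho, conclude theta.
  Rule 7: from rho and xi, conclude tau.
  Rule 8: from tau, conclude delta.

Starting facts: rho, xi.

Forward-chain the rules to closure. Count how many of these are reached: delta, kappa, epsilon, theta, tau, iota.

rho and xi hold, so tau follows (Rule 7).
tau, xi, and rho hold, so theta follows (Rule 6).
From tau, Rule 8 gives delta.
From delta and xi, Rule 4 gives epsilon.
epsilon holds, so kappa follows (Rule 1).
delta: reached.
kappa: reached.
epsilon: reached.
theta: reached.
tau: reached.
iota would need zeta and epsilon (Rule 5), but zeta is never established.
Reached: delta, kappa, epsilon, theta, and tau — 5 of the 6.

5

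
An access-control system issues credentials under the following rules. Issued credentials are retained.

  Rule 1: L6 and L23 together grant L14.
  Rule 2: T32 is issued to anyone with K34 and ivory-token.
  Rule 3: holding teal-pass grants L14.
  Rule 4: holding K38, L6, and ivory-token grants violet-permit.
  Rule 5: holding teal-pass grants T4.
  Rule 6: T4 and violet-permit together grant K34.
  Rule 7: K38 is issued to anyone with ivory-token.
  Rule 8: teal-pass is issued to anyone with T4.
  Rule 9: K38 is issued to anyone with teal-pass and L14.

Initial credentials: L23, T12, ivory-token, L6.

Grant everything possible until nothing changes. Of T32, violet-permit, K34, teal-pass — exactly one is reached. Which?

Holding ivory-token grants K38 (Rule 7).
Holding K38, L6, and ivory-token grants violet-permit (Rule 4).
T32 would need K34 and ivory-token (Rule 2), but K34 is never granted. K34 would need T4 and violet-permit (Rule 6), but T4 is never granted. teal-pass would need T4 (Rule 8), but T4 is never granted.

violet-permit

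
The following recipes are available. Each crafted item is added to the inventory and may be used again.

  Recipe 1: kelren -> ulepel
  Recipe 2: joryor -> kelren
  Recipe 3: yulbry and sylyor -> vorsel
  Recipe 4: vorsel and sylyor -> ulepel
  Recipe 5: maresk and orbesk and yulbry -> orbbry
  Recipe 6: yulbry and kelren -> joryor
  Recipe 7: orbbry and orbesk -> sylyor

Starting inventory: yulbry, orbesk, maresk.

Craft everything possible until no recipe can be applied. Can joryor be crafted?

joryor would need yulbry and kelren (Recipe 6), but kelren is never obtained.

No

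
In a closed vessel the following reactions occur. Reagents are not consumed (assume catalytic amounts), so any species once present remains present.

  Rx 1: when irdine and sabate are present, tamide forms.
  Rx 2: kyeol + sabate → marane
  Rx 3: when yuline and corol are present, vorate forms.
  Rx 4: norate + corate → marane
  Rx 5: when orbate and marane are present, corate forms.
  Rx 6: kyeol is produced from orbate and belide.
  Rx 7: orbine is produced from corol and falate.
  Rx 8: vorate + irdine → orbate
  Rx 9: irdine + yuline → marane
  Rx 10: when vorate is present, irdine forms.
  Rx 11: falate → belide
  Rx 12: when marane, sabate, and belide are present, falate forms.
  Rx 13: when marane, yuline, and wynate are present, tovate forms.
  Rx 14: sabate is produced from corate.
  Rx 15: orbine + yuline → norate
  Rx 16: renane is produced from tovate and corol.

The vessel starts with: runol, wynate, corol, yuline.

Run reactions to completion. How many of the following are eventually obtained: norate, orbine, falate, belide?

0

norate would need orbine and yuline (Rx 15), but orbine never forms.
orbine would need corol and falate (Rx 7), but falate never forms.
falate would need marane, sabate, and belide (Rx 12), but belide never forms.
belide would need falate (Rx 11), but falate never forms.
None of the 4 are reached.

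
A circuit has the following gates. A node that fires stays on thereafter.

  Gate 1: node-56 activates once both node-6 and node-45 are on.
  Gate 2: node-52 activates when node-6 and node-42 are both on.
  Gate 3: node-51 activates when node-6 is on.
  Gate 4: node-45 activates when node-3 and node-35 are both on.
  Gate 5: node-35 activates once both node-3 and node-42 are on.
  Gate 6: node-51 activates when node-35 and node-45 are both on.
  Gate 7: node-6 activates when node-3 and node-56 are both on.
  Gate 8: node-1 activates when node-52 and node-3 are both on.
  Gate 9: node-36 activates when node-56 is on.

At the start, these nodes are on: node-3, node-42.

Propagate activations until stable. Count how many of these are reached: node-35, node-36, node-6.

1

Gate 5: node-3 and node-42 on → node-35 on.
node-35: reached.
node-36 would need node-56 (Gate 9), but node-56 never turns on.
node-6 would need node-3 and node-56 (Gate 7), but node-56 never turns on.
Reached: node-35 — 1 of the 3.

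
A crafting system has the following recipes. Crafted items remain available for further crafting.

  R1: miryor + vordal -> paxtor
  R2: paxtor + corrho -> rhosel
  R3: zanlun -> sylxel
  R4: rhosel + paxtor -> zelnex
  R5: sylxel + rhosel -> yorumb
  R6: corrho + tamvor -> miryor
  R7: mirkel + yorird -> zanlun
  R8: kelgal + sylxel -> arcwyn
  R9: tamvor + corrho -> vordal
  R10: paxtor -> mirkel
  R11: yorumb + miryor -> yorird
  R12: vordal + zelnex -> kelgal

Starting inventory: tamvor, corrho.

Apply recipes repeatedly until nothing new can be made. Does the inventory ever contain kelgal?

Yes

Using R9, tamvor and corrho make vordal.
corrho + tamvor -> miryor (R6).
Using R1, miryor and vordal make paxtor.
Using R2, paxtor and corrho make rhosel.
Using R4, rhosel and paxtor make zelnex.
vordal + zelnex -> kelgal (R12).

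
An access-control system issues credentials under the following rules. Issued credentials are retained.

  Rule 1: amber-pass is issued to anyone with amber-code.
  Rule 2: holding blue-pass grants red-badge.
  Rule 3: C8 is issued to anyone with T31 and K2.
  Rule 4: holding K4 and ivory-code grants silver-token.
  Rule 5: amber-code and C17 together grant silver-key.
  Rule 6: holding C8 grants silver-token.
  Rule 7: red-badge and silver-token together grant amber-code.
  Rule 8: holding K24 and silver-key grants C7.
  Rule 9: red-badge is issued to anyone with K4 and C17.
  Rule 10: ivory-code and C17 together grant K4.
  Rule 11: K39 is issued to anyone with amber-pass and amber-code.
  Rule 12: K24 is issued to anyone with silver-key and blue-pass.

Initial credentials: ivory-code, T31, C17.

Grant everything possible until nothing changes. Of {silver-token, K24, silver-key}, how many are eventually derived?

Holding ivory-code and C17 grants K4 (Rule 10).
Holding K4 and C17 grants red-badge (Rule 9).
Holding K4 and ivory-code grants silver-token (Rule 4).
Holding red-badge and silver-token grants amber-code (Rule 7).
Holding amber-code and C17 grants silver-key (Rule 5).
silver-token: reached.
K24 would need silver-key and blue-pass (Rule 12), but blue-pass is never granted.
silver-key: reached.
Reached: silver-token and silver-key — 2 of the 3.

2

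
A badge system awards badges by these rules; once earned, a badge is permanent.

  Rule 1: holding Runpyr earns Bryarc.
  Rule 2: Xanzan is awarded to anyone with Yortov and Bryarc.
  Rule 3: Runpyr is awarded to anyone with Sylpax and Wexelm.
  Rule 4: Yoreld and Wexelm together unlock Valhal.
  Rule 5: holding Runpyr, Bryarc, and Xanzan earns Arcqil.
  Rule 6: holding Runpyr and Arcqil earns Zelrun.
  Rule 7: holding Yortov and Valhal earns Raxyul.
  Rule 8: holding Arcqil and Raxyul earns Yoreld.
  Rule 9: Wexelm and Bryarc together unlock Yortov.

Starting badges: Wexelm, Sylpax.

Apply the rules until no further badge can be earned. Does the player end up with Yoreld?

Yoreld would need Arcqil and Raxyul (Rule 8), but Raxyul is never earned.

No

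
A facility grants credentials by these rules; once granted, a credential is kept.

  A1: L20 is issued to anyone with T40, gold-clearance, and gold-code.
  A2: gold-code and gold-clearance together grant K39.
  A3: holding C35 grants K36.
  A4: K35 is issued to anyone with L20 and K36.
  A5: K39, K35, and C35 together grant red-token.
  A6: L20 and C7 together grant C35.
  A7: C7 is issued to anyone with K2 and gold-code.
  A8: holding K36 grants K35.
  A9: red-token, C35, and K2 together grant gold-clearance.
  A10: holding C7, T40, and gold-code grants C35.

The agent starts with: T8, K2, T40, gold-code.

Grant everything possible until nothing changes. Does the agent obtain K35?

Yes

Holding K2 and gold-code grants C7 (A7).
Holding C7, T40, and gold-code grants C35 (A10).
Holding C35 grants K36 (A3).
Holding K36 grants K35 (A8).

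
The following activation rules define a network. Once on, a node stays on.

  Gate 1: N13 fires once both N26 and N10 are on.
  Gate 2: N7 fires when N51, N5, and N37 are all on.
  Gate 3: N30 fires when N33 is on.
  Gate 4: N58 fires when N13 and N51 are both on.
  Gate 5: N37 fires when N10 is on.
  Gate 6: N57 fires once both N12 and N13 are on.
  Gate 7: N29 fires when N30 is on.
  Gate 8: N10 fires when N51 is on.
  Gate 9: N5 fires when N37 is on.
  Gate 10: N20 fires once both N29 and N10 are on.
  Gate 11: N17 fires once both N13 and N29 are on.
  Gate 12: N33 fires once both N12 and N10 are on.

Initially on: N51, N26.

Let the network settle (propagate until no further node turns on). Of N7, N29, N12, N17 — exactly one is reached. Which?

N51 is on, so N10 fires (Gate 8).
Gate 5: N10 on → N37 on.
N37 is on, so N5 fires (Gate 9).
N51, N5, and N37 are on, so N7 fires (Gate 2).
N17 would need N13 and N29 (Gate 11), but N29 never turns on. No rule produces N12, and it is not given. N29 would need N30 (Gate 7), but N30 never turns on.

N7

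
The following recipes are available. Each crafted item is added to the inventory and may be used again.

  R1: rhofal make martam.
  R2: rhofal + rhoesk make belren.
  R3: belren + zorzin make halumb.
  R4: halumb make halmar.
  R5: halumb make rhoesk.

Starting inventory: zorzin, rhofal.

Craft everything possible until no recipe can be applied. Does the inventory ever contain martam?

rhofal → martam (R1).

Yes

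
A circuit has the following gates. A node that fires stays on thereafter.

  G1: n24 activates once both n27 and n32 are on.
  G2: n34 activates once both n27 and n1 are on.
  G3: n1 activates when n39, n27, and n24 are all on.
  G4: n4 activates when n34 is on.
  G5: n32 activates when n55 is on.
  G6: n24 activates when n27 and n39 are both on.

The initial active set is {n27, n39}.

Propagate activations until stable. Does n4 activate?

Yes

G6: n27 and n39 on → n24 on.
G3: n39, n27, and n24 on → n1 on.
n27 and n1 are on, so n34 activates (G2).
G4: n34 on → n4 on.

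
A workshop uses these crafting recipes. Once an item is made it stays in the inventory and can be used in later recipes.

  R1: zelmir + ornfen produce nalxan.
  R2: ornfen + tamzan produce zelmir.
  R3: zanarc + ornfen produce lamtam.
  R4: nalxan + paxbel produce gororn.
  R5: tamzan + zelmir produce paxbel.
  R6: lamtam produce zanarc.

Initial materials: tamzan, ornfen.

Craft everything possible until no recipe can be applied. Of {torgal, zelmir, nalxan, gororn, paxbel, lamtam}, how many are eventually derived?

ornfen + tamzan → zelmir (R2).
Using R5, tamzan and zelmir make paxbel.
zelmir + ornfen → nalxan (R1).
nalxan + paxbel → gororn (R4).
No rule produces torgal, and it is not given.
zelmir: reached.
nalxan: reached.
gororn: reached.
paxbel: reached.
lamtam would need zanarc and ornfen (R3), but zanarc is never obtained.
Reached: zelmir, nalxan, gororn, and paxbel — 4 of the 6.

4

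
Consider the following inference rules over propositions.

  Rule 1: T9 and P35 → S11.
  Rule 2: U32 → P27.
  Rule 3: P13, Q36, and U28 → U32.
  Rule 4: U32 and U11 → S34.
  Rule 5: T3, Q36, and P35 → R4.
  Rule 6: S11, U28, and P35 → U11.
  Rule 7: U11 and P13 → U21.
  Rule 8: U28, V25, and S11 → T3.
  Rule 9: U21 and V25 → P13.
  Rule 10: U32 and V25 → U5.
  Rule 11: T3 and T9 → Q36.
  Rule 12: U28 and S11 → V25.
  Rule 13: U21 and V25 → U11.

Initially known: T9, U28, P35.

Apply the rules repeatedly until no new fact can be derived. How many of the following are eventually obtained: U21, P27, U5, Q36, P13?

1

T9 and P35 hold, so S11 follows (Rule 1).
U28 and S11 hold, so V25 follows (Rule 12).
From U28, V25, and S11, Rule 8 gives T3.
From T3 and T9, Rule 11 gives Q36.
U21 would need U11 and P13 (Rule 7), but P13 is never established.
P27 would need U32 (Rule 2), but U32 is never established.
U5 would need U32 and V25 (Rule 10), but U32 is never established.
Q36: reached.
P13 would need U21 and V25 (Rule 9), but U21 is never established.
Reached: Q36 — 1 of the 5.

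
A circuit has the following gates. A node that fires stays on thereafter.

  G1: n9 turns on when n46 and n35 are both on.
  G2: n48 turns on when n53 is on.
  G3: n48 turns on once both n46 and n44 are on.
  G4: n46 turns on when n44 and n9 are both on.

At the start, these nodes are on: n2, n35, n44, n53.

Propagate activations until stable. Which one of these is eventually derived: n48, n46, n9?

n48

G2: n53 on → n48 on.
n46 would need n44 and n9 (G4), but n9 never turns on. n9 would need n46 and n35 (G1), but n46 never turns on.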